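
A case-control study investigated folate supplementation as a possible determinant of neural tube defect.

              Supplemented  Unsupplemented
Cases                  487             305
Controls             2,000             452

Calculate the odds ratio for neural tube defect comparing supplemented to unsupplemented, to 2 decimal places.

Reading the table with exposure as columns: a = 487 (Supplemented, case), b = 2000 (Supplemented, non-case), c = 305 (Unsupplemented, case), d = 452.
OR = (a·d)/(b·c) = (487 × 452) / (2000 × 305) = 220124 / 610000 = 0.36086
Exposure is associated with lower odds of neural tube defect (OR = 0.36 < 1).

0.36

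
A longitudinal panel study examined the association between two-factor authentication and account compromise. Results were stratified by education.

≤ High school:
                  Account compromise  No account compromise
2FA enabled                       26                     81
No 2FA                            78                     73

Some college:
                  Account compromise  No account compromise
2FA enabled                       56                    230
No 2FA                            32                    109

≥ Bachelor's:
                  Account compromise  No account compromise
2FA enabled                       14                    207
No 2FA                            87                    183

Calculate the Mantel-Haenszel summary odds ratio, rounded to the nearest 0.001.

OR_MH = Σ(aᵢdᵢ/nᵢ) / Σ(bᵢcᵢ/nᵢ), where nᵢ is the stratum total.
Stratum 1 (≤ High school): n = 258; a·d/n = 26·73/258 = 7.3566; b·c/n = 81·78/258 = 24.4884
Stratum 2 (Some college): n = 427; a·d/n = 56·109/427 = 14.2951; b·c/n = 230·32/427 = 17.2365
Stratum 3 (≥ Bachelor's): n = 491; a·d/n = 14·183/491 = 5.2179; b·c/n = 207·87/491 = 36.6782
OR_MH = (7.3566 + 14.2951 + 5.2179) / (24.4884 + 17.2365 + 36.6782) = 26.8696 / 78.4031 = 0.34271

0.343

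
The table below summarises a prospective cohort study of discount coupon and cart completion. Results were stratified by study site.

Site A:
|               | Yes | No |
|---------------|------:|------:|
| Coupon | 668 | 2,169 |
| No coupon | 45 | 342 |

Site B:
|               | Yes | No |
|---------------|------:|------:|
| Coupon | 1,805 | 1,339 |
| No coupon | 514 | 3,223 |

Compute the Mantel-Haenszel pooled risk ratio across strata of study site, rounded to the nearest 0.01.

3.86

RR_MH = Σ(aᵢ·n₀ᵢ/nᵢ) / Σ(cᵢ·n₁ᵢ/nᵢ), with n₁ᵢ = aᵢ+bᵢ (exposed), n₀ᵢ = cᵢ+dᵢ (unexposed), nᵢ = n₁ᵢ+n₀ᵢ.
Stratum 1 (Site A): n₁ = 2837, n₀ = 387, n = 3224; a·n₀/n = 668·387/3224 = 80.1849; c·n₁/n = 45·2837/3224 = 39.5983
Stratum 2 (Site B): n₁ = 3144, n₀ = 3737, n = 6881; a·n₀/n = 1805·3737/6881 = 980.2768; c·n₁/n = 514·3144/6881 = 234.8519
RR_MH = (80.1849 + 980.2768) / (39.5983 + 234.8519) = 1060.4617 / 274.4502 = 3.86395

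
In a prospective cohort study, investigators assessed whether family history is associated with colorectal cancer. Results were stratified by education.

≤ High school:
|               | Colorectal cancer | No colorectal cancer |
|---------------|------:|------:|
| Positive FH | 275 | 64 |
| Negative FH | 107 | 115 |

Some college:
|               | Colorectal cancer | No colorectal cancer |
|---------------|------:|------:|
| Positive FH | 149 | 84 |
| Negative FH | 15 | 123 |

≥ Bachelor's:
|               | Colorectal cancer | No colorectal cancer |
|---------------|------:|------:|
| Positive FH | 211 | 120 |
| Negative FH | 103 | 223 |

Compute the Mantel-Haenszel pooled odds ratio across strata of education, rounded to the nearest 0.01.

5.15

OR_MH = Σ(aᵢdᵢ/nᵢ) / Σ(bᵢcᵢ/nᵢ), where nᵢ is the stratum total.
Stratum 1 (≤ High school): n = 561; a·d/n = 275·115/561 = 56.3725; b·c/n = 64·107/561 = 12.2068
Stratum 2 (Some college): n = 371; a·d/n = 149·123/371 = 49.3989; b·c/n = 84·15/371 = 3.3962
Stratum 3 (≥ Bachelor's): n = 657; a·d/n = 211·223/657 = 71.6180; b·c/n = 120·103/657 = 18.8128
OR_MH = (56.3725 + 49.3989 + 71.6180) / (12.2068 + 3.3962 + 18.8128) = 177.3894 / 34.4158 = 5.15430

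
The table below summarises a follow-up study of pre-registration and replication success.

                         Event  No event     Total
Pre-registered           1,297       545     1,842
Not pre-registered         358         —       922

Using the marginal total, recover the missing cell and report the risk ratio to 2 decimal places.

1.81

The missing cell is in the unexposed row: 922 − 358 = 564.
So a = 1297, b = 545, c = 358, d = 564.
RR = [a/(a+b)] / [c/(c+d)] = (1297/1842) / (358/922) = 0.70413/0.38829 = 1.81342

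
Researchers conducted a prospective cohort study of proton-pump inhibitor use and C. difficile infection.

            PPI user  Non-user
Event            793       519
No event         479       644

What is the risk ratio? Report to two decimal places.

Reading the table with exposure as columns: a = 793 (PPI user, case), b = 479 (PPI user, non-case), c = 519 (Non-user, case), d = 644.
Risk in exposed = 793/1272 = 0.62343; risk in unexposed = 519/1163 = 0.44626.
RR = 0.62343 / 0.44626 = 1.39701
The risk among the exposed is 1.40 times that among the unexposed.

1.40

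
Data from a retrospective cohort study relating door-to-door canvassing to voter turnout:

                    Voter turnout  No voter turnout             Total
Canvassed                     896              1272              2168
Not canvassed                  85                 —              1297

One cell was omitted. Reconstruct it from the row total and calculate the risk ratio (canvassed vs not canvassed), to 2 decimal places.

The missing cell is in the unexposed row: 1297 − 85 = 1212.
So a = 896, b = 1272, c = 85, d = 1212.
RR = [a/(a+b)] / [c/(c+d)] = (896/2168) / (85/1297) = 0.41328/0.06554 = 6.30623

6.31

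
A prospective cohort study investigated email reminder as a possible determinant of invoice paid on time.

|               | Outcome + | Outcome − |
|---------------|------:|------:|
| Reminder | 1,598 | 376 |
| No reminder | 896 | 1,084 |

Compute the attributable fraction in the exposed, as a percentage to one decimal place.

Cells: a = 1598, b = 376, c = 896, d = 1084.
Risk in exposed = 1598/1974 = 0.80952; risk in unexposed = 896/1980 = 0.45253.
RR = 0.80952/0.45253 = 1.78890
AR% = (RR − 1)/RR × 100 = (1.78890 − 1)/1.78890 × 100 = 44.0998%

44.1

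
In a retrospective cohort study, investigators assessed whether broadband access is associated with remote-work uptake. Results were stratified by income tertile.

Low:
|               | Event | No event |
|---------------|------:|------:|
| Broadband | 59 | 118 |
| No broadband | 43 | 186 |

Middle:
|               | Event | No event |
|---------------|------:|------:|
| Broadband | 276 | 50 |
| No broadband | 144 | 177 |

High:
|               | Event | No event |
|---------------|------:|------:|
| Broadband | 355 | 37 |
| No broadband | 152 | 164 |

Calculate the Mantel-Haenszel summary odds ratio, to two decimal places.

5.85

OR_MH = Σ(aᵢdᵢ/nᵢ) / Σ(bᵢcᵢ/nᵢ), where nᵢ is the stratum total.
Stratum 1 (Low): n = 406; a·d/n = 59·186/406 = 27.0296; b·c/n = 118·43/406 = 12.4975
Stratum 2 (Middle): n = 647; a·d/n = 276·177/647 = 75.5054; b·c/n = 50·144/647 = 11.1283
Stratum 3 (High): n = 708; a·d/n = 355·164/708 = 82.2316; b·c/n = 37·152/708 = 7.9435
OR_MH = (27.0296 + 75.5054 + 82.2316) / (12.4975 + 11.1283 + 7.9435) = 184.7666 / 31.5693 = 5.85273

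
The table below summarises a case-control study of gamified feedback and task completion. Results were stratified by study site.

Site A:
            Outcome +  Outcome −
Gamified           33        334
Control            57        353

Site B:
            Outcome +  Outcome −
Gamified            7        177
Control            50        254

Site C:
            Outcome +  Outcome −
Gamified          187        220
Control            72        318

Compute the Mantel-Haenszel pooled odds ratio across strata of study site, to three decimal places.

OR_MH = Σ(aᵢdᵢ/nᵢ) / Σ(bᵢcᵢ/nᵢ), where nᵢ is the stratum total.
Stratum 1 (Site A): n = 777; a·d/n = 33·353/777 = 14.9923; b·c/n = 334·57/777 = 24.5019
Stratum 2 (Site B): n = 488; a·d/n = 7·254/488 = 3.6434; b·c/n = 177·50/488 = 18.1352
Stratum 3 (Site C): n = 797; a·d/n = 187·318/797 = 74.6123; b·c/n = 220·72/797 = 19.8745
OR_MH = (14.9923 + 3.6434 + 74.6123) / (24.5019 + 18.1352 + 19.8745) = 93.2480 / 62.5117 = 1.49169

1.492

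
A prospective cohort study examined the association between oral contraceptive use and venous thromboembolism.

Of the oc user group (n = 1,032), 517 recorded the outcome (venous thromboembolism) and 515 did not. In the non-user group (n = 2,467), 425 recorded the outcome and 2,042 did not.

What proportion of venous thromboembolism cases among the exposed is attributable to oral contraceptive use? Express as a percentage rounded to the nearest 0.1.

65.6

From the description: a = 517, b = 515, c = 425, d = 2042.
Risk in exposed = 517/1032 = 0.50097; risk in unexposed = 425/2467 = 0.17227.
RR = 0.50097/0.17227 = 2.90798
AR% = (RR − 1)/RR × 100 = (2.90798 − 1)/2.90798 × 100 = 65.6118%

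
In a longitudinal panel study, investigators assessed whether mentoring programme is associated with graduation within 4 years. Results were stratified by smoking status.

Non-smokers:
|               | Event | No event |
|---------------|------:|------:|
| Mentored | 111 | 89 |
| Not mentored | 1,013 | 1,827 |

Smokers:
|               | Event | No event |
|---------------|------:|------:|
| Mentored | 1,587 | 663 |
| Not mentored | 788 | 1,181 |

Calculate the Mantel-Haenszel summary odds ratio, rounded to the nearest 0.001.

3.329

OR_MH = Σ(aᵢdᵢ/nᵢ) / Σ(bᵢcᵢ/nᵢ), where nᵢ is the stratum total.
Stratum 1 (Non-smokers): n = 3040; a·d/n = 111·1827/3040 = 66.7095; b·c/n = 89·1013/3040 = 29.6569
Stratum 2 (Smokers): n = 4219; a·d/n = 1587·1181/4219 = 444.2396; b·c/n = 663·788/4219 = 123.8312
OR_MH = (66.7095 + 444.2396) / (29.6569 + 123.8312) = 510.9492 / 153.4881 = 3.32892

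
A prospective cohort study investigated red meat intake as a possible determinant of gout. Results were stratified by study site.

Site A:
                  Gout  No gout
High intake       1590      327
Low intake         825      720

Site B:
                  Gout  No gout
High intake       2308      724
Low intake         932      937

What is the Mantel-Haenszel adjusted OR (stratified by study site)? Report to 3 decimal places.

OR_MH = Σ(aᵢdᵢ/nᵢ) / Σ(bᵢcᵢ/nᵢ), where nᵢ is the stratum total.
Stratum 1 (Site A): n = 3462; a·d/n = 1590·720/3462 = 330.6759; b·c/n = 327·825/3462 = 77.9246
Stratum 2 (Site B): n = 4901; a·d/n = 2308·937/4901 = 441.2561; b·c/n = 724·932/4901 = 137.6797
OR_MH = (330.6759 + 441.2561) / (77.9246 + 137.6797) = 771.9320 / 215.6043 = 3.58032

3.580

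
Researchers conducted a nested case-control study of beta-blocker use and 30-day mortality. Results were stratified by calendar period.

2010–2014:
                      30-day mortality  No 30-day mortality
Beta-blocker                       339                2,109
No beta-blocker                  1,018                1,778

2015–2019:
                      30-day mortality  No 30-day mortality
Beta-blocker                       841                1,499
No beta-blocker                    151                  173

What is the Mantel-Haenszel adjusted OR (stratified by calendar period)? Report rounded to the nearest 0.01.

OR_MH = Σ(aᵢdᵢ/nᵢ) / Σ(bᵢcᵢ/nᵢ), where nᵢ is the stratum total.
Stratum 1 (2010–2014): n = 5244; a·d/n = 339·1778/5244 = 114.9394; b·c/n = 2109·1018/5244 = 409.4130
Stratum 2 (2015–2019): n = 2664; a·d/n = 841·173/2664 = 54.6145; b·c/n = 1499·151/2664 = 84.9658
OR_MH = (114.9394 + 54.6145) / (409.4130 + 84.9658) = 169.5538 / 494.3789 = 0.34296

0.34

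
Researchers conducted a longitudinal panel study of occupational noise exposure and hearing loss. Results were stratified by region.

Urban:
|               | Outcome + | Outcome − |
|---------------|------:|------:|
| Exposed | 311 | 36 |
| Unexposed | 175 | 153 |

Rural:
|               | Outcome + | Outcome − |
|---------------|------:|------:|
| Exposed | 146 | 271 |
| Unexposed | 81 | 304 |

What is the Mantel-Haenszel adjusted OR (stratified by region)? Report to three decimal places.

OR_MH = Σ(aᵢdᵢ/nᵢ) / Σ(bᵢcᵢ/nᵢ), where nᵢ is the stratum total.
Stratum 1 (Urban): n = 675; a·d/n = 311·153/675 = 70.4933; b·c/n = 36·175/675 = 9.3333
Stratum 2 (Rural): n = 802; a·d/n = 146·304/802 = 55.3416; b·c/n = 271·81/802 = 27.3703
OR_MH = (70.4933 + 55.3416) / (9.3333 + 27.3703) = 125.8350 / 36.7037 = 3.42840

3.428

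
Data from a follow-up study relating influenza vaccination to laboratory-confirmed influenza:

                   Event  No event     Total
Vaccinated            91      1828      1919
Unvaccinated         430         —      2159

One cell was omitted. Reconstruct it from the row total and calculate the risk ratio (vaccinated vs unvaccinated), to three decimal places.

0.238

The missing cell is in the unexposed row: 2159 − 430 = 1729.
So a = 91, b = 1828, c = 430, d = 1729.
RR = [a/(a+b)] / [c/(c+d)] = (91/1919) / (430/2159) = 0.04742/0.19917 = 0.23810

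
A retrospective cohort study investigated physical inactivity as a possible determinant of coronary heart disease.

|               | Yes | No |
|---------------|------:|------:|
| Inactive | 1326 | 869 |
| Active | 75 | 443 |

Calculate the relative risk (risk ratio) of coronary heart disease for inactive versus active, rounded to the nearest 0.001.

4.172

Cells: a = 1326, b = 869, c = 75, d = 443.
Risk in exposed = 1326/2195 = 0.60410; risk in unexposed = 75/518 = 0.14479.
RR = 0.60410 / 0.14479 = 4.17232
The risk among the exposed is 4.17 times that among the unexposed.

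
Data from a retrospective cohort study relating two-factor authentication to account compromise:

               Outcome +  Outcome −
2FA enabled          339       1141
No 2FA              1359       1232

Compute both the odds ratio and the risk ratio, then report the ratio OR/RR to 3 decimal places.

Cells: a = 339, b = 1141, c = 1359, d = 1232.
OR = (339·1232)/(1141·1359) = 417648/1550619 = 0.26934
Risk in exposed = 339/1480 = 0.22905; risk in unexposed = 1359/2591 = 0.52451; RR = 0.43670
OR/RR = 0.26934 / 0.43670 = 0.61676
The outcome is not rare, so the OR lies further from 1 than the RR.

0.617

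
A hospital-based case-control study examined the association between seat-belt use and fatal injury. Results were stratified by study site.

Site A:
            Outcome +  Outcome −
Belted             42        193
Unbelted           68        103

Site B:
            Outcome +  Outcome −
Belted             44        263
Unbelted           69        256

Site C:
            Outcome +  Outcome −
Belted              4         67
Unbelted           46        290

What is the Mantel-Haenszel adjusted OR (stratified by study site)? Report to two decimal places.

0.46

OR_MH = Σ(aᵢdᵢ/nᵢ) / Σ(bᵢcᵢ/nᵢ), where nᵢ is the stratum total.
Stratum 1 (Site A): n = 406; a·d/n = 42·103/406 = 10.6552; b·c/n = 193·68/406 = 32.3251
Stratum 2 (Site B): n = 632; a·d/n = 44·256/632 = 17.8228; b·c/n = 263·69/632 = 28.7136
Stratum 3 (Site C): n = 407; a·d/n = 4·290/407 = 2.8501; b·c/n = 67·46/407 = 7.5725
OR_MH = (10.6552 + 17.8228 + 2.8501) / (32.3251 + 28.7136 + 7.5725) = 31.3281 / 68.6112 = 0.45660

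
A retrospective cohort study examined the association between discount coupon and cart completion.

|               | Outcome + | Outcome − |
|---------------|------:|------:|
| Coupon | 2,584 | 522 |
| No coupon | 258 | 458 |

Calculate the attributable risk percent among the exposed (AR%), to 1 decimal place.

56.7

Cells: a = 2584, b = 522, c = 258, d = 458.
Risk in exposed = 2584/3106 = 0.83194; risk in unexposed = 258/716 = 0.36034.
RR = 0.83194/0.36034 = 2.30879
AR% = (RR − 1)/RR × 100 = (2.30879 − 1)/2.30879 × 100 = 56.6873%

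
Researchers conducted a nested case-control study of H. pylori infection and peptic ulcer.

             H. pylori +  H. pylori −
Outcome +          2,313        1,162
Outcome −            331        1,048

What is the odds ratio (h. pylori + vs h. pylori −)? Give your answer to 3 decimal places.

6.302

Reading the table with exposure as columns: a = 2313 (H. pylori +, case), b = 331 (H. pylori +, non-case), c = 1162 (H. pylori −, case), d = 1048.
OR = (a·d)/(b·c) = (2313 × 1048) / (331 × 1162) = 2424024 / 384622 = 6.30235
The odds of peptic ulcer are about 6.30 times as high in the h. pylori + group.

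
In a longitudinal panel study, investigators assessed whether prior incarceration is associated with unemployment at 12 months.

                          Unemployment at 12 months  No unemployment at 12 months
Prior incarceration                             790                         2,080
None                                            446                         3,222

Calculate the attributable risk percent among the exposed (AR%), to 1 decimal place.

55.8

Cells: a = 790, b = 2080, c = 446, d = 3222.
Risk in exposed = 790/2870 = 0.27526; risk in unexposed = 446/3668 = 0.12159.
RR = 0.27526/0.12159 = 2.26381
AR% = (RR − 1)/RR × 100 = (2.26381 − 1)/2.26381 × 100 = 55.8266%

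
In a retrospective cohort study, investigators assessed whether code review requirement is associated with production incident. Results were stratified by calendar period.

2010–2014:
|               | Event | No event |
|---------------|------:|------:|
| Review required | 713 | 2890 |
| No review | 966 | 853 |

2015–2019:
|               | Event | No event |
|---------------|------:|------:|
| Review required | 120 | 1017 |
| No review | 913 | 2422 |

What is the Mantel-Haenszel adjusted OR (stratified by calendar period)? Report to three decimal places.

0.245

OR_MH = Σ(aᵢdᵢ/nᵢ) / Σ(bᵢcᵢ/nᵢ), where nᵢ is the stratum total.
Stratum 1 (2010–2014): n = 5422; a·d/n = 713·853/5422 = 112.1706; b·c/n = 2890·966/5422 = 514.8912
Stratum 2 (2015–2019): n = 4472; a·d/n = 120·2422/4472 = 64.9911; b·c/n = 1017·913/4472 = 207.6299
OR_MH = (112.1706 + 64.9911) / (514.8912 + 207.6299) = 177.1617 / 722.5211 = 0.24520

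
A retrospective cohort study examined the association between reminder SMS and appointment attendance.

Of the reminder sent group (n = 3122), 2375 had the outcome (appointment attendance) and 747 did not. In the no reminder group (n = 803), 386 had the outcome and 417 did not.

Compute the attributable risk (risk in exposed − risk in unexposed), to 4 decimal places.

0.2800

From the description: a = 2375, b = 747, c = 386, d = 417.
Risk in exposed = 2375/3122 = 0.760730; risk in unexposed = 386/803 = 0.480697.
Risk difference = 0.760730 − 0.480697 = 0.280033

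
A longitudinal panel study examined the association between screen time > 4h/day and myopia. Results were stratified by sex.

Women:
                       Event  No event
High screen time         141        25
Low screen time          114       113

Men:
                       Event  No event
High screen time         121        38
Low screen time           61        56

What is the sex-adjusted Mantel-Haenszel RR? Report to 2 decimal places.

RR_MH = Σ(aᵢ·n₀ᵢ/nᵢ) / Σ(cᵢ·n₁ᵢ/nᵢ), with n₁ᵢ = aᵢ+bᵢ (exposed), n₀ᵢ = cᵢ+dᵢ (unexposed), nᵢ = n₁ᵢ+n₀ᵢ.
Stratum 1 (Women): n₁ = 166, n₀ = 227, n = 393; a·n₀/n = 141·227/393 = 81.4427; c·n₁/n = 114·166/393 = 48.1527
Stratum 2 (Men): n₁ = 159, n₀ = 117, n = 276; a·n₀/n = 121·117/276 = 51.2935; c·n₁/n = 61·159/276 = 35.1413
RR_MH = (81.4427 + 51.2935) / (48.1527 + 35.1413) = 132.7362 / 83.2940 = 1.59359

1.59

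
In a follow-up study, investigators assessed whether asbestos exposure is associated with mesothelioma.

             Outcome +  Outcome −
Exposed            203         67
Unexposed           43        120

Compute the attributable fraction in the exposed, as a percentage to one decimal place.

Cells: a = 203, b = 67, c = 43, d = 120.
Risk in exposed = 203/270 = 0.75185; risk in unexposed = 43/163 = 0.26380.
RR = 0.75185/0.26380 = 2.85004
AR% = (RR − 1)/RR × 100 = (2.85004 − 1)/2.85004 × 100 = 64.9128%

64.9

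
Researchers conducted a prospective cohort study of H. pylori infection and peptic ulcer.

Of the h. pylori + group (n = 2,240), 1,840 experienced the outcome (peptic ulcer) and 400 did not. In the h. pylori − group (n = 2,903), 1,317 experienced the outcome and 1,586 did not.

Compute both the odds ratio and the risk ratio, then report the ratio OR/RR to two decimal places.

From the description: a = 1840, b = 400, c = 1317, d = 1586.
OR = (1840·1586)/(400·1317) = 2918240/526800 = 5.53956
Risk in exposed = 1840/2240 = 0.82143; risk in unexposed = 1317/2903 = 0.45367; RR = 1.81064
OR/RR = 5.53956 / 1.81064 = 3.05946
The outcome is not rare, so the OR lies further from 1 than the RR.

3.06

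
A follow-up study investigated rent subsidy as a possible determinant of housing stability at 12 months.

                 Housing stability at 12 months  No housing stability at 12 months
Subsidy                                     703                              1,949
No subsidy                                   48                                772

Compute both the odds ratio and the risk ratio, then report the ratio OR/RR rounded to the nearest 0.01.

1.28

Cells: a = 703, b = 1949, c = 48, d = 772.
OR = (703·772)/(1949·48) = 542716/93552 = 5.80122
Risk in exposed = 703/2652 = 0.26508; risk in unexposed = 48/820 = 0.05854; RR = 4.52850
OR/RR = 5.80122 / 4.52850 = 1.28105
The outcome is not rare, so the OR lies further from 1 than the RR.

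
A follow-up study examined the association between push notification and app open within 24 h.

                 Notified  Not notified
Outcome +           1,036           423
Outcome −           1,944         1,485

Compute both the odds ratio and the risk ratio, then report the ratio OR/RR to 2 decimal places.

Reading the table with exposure as columns: a = 1036 (Notified, case), b = 1944 (Notified, non-case), c = 423 (Not notified, case), d = 1485.
OR = (1036·1485)/(1944·423) = 1538460/822312 = 1.87090
Risk in exposed = 1036/2980 = 0.34765; risk in unexposed = 423/1908 = 0.22170; RR = 1.56813
OR/RR = 1.87090 / 1.56813 = 1.19308
The outcome is not rare, so the OR lies further from 1 than the RR.

1.19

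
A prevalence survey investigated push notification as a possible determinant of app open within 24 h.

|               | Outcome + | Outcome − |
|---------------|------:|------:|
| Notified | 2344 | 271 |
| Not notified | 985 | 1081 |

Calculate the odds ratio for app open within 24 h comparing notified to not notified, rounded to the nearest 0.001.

9.492

Cells: a = 2344, b = 271, c = 985, d = 1081.
OR = (a·d)/(b·c) = (2344 × 1081) / (271 × 985) = 2533864 / 266935 = 9.49244
The odds of app open within 24 h are about 9.49 times as high in the notified group.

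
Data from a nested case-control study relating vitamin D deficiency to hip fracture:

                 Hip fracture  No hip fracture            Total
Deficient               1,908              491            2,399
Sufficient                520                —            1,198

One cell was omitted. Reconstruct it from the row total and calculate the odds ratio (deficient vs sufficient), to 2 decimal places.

The missing cell is in the unexposed row: 1198 − 520 = 678.
So a = 1908, b = 491, c = 520, d = 678.
OR = (a·d)/(b·c) = (1908 × 678) / (491 × 520) = 1293624 / 255320 = 5.06668

5.07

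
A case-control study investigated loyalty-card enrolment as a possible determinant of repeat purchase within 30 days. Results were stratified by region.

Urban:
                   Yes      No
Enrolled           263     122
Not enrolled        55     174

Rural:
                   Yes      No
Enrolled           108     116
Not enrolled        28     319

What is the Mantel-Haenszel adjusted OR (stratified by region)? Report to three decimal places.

OR_MH = Σ(aᵢdᵢ/nᵢ) / Σ(bᵢcᵢ/nᵢ), where nᵢ is the stratum total.
Stratum 1 (Urban): n = 614; a·d/n = 263·174/614 = 74.5309; b·c/n = 122·55/614 = 10.9283
Stratum 2 (Rural): n = 571; a·d/n = 108·319/571 = 60.3363; b·c/n = 116·28/571 = 5.6883
OR_MH = (74.5309 + 60.3363) / (10.9283 + 5.6883) = 134.8672 / 16.6166 = 8.11641

8.116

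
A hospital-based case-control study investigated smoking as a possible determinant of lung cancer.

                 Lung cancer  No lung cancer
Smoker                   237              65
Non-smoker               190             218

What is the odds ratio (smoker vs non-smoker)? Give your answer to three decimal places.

4.183

Cells: a = 237, b = 65, c = 190, d = 218.
OR = (a·d)/(b·c) = (237 × 218) / (65 × 190) = 51666 / 12350 = 4.18348
The odds of lung cancer are about 4.18 times as high in the smoker group.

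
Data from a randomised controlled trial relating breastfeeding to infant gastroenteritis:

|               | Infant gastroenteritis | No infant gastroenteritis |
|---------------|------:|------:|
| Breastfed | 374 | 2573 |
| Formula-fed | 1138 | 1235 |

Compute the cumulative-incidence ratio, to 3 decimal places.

0.265

Cells: a = 374, b = 2573, c = 1138, d = 1235.
Risk in exposed = 374/2947 = 0.12691; risk in unexposed = 1138/2373 = 0.47956.
RR = 0.12691 / 0.47956 = 0.26463
The risk is 74% lower among the exposed than among the unexposed.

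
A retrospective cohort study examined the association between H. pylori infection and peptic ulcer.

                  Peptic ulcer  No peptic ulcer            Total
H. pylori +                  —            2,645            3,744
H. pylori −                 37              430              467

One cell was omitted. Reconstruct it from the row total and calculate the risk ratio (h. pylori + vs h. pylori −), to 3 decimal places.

3.705

The missing cell is in the exposed row: 3744 − 2645 = 1099.
So a = 1099, b = 2645, c = 37, d = 430.
RR = [a/(a+b)] / [c/(c+d)] = (1099/3744) / (37/467) = 0.29354/0.07923 = 3.70490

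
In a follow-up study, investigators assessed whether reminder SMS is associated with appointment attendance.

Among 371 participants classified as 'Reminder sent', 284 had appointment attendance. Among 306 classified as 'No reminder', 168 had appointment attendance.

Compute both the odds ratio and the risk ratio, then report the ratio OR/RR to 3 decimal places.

From the description: a = 284, b = 87, c = 168, d = 138.
OR = (284·138)/(87·168) = 39192/14616 = 2.68144
Risk in exposed = 284/371 = 0.76550; risk in unexposed = 168/306 = 0.54902; RR = 1.39430
OR/RR = 2.68144 / 1.39430 = 1.92315
The outcome is not rare, so the OR lies further from 1 than the RR.

1.923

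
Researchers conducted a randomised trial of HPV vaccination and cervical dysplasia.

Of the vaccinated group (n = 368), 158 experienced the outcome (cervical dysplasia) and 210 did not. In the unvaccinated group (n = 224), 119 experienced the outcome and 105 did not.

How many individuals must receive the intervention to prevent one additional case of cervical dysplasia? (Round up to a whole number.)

10

Risk in treated group = 158/368 = 0.42935; risk in control = 119/224 = 0.53125.
Absolute risk reduction = 0.53125 − 0.42935 = 0.10190
NNT = 1 / ARR = 1 / 0.10190 = 9.813 → round up → 10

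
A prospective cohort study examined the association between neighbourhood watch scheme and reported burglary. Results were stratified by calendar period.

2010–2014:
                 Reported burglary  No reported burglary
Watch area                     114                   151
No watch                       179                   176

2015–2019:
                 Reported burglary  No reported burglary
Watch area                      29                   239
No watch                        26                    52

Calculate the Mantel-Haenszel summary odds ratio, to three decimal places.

OR_MH = Σ(aᵢdᵢ/nᵢ) / Σ(bᵢcᵢ/nᵢ), where nᵢ is the stratum total.
Stratum 1 (2010–2014): n = 620; a·d/n = 114·176/620 = 32.3613; b·c/n = 151·179/620 = 43.5952
Stratum 2 (2015–2019): n = 346; a·d/n = 29·52/346 = 4.3584; b·c/n = 239·26/346 = 17.9595
OR_MH = (32.3613 + 4.3584) / (43.5952 + 17.9595) = 36.7197 / 61.5547 = 0.59654

0.597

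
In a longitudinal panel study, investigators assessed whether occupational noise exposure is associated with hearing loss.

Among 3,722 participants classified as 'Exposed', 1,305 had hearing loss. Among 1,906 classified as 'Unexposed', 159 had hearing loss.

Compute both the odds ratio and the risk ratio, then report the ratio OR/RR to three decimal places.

From the description: a = 1305, b = 2417, c = 159, d = 1747.
OR = (1305·1747)/(2417·159) = 2279835/384303 = 5.93239
Risk in exposed = 1305/3722 = 0.35062; risk in unexposed = 159/1906 = 0.08342; RR = 4.20301
OR/RR = 5.93239 / 4.20301 = 1.41146
The outcome is not rare, so the OR lies further from 1 than the RR.

1.411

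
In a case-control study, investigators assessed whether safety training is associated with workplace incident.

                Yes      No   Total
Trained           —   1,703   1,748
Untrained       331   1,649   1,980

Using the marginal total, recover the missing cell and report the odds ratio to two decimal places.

0.13

The missing cell is in the exposed row: 1748 − 1703 = 45.
So a = 45, b = 1703, c = 331, d = 1649.
OR = (a·d)/(b·c) = (45 × 1649) / (1703 × 331) = 74205 / 563693 = 0.13164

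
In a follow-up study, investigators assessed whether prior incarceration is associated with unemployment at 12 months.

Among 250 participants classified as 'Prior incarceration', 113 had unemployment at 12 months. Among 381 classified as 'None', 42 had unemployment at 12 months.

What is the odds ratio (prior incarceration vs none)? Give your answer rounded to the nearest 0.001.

6.657

From the description: a = 113, b = 137, c = 42, d = 339.
OR = (a·d)/(b·c) = (113 × 339) / (137 × 42) = 38307 / 5754 = 6.65746
The odds of unemployment at 12 months are about 6.66 times as high in the prior incarceration group.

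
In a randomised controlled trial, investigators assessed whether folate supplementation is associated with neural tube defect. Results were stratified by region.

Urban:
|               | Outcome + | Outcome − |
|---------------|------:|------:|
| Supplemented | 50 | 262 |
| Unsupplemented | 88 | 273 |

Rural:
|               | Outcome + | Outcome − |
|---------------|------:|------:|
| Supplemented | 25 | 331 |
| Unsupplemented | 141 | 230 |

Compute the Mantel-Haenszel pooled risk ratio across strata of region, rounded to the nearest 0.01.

RR_MH = Σ(aᵢ·n₀ᵢ/nᵢ) / Σ(cᵢ·n₁ᵢ/nᵢ), with n₁ᵢ = aᵢ+bᵢ (exposed), n₀ᵢ = cᵢ+dᵢ (unexposed), nᵢ = n₁ᵢ+n₀ᵢ.
Stratum 1 (Urban): n₁ = 312, n₀ = 361, n = 673; a·n₀/n = 50·361/673 = 26.8202; c·n₁/n = 88·312/673 = 40.7964
Stratum 2 (Rural): n₁ = 356, n₀ = 371, n = 727; a·n₀/n = 25·371/727 = 12.7579; c·n₁/n = 141·356/727 = 69.0454
RR_MH = (26.8202 + 12.7579) / (40.7964 + 69.0454) = 39.5781 / 109.8418 = 0.36032

0.36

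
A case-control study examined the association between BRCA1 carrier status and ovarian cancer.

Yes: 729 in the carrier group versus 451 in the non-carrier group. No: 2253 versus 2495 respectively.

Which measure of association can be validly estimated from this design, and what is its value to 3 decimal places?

From the description: a = 729, b = 2253, c = 451, d = 2495.
This is a case-control study: participants were sampled on outcome status, so risks in the source population cannot be estimated directly — relative risk is not valid here. The odds ratio is the appropriate measure.
OR = (a·d)/(b·c) = (729 × 2495) / (2253 × 451) = 1818855 / 1016103 = 1.79003

1.790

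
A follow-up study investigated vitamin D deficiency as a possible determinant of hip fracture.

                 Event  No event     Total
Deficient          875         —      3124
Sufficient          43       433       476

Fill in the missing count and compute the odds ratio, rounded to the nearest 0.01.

3.92

The missing cell is in the exposed row: 3124 − 875 = 2249.
So a = 875, b = 2249, c = 43, d = 433.
OR = (a·d)/(b·c) = (875 × 433) / (2249 × 43) = 378875 / 96707 = 3.91776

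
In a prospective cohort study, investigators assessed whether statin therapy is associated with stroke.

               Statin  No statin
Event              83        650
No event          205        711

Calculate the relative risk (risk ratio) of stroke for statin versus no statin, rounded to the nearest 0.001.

0.603

Reading the table with exposure as columns: a = 83 (Statin, case), b = 205 (Statin, non-case), c = 650 (No statin, case), d = 711.
Risk in exposed = 83/288 = 0.28819; risk in unexposed = 650/1361 = 0.47759.
RR = 0.28819 / 0.47759 = 0.60343
The risk is 40% lower among the exposed than among the unexposed.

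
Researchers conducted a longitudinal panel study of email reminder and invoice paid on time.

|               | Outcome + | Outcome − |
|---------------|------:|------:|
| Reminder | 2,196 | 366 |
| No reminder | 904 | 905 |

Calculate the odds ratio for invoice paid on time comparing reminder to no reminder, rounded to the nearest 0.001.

6.007

Cells: a = 2196, b = 366, c = 904, d = 905.
OR = (a·d)/(b·c) = (2196 × 905) / (366 × 904) = 1987380 / 330864 = 6.00664
The odds of invoice paid on time are about 6.01 times as high in the reminder group.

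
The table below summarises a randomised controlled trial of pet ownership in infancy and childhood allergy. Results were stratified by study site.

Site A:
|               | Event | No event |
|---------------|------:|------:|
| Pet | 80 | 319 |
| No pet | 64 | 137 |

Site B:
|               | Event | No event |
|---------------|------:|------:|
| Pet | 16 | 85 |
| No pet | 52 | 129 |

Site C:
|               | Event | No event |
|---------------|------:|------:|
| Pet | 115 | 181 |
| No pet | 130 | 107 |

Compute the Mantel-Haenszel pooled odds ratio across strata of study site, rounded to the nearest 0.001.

0.519

OR_MH = Σ(aᵢdᵢ/nᵢ) / Σ(bᵢcᵢ/nᵢ), where nᵢ is the stratum total.
Stratum 1 (Site A): n = 600; a·d/n = 80·137/600 = 18.2667; b·c/n = 319·64/600 = 34.0267
Stratum 2 (Site B): n = 282; a·d/n = 16·129/282 = 7.3191; b·c/n = 85·52/282 = 15.6738
Stratum 3 (Site C): n = 533; a·d/n = 115·107/533 = 23.0863; b·c/n = 181·130/533 = 44.1463
OR_MH = (18.2667 + 7.3191 + 23.0863) / (34.0267 + 15.6738 + 44.1463) = 48.6721 / 93.8468 = 0.51863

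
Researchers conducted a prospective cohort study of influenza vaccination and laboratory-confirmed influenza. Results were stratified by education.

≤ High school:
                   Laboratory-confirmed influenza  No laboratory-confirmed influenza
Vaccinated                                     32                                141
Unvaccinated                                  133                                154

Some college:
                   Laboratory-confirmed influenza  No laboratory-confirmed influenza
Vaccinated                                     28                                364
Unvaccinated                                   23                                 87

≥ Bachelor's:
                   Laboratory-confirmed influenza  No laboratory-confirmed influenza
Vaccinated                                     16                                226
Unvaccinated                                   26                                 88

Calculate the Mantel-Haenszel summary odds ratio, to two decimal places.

OR_MH = Σ(aᵢdᵢ/nᵢ) / Σ(bᵢcᵢ/nᵢ), where nᵢ is the stratum total.
Stratum 1 (≤ High school): n = 460; a·d/n = 32·154/460 = 10.7130; b·c/n = 141·133/460 = 40.7674
Stratum 2 (Some college): n = 502; a·d/n = 28·87/502 = 4.8526; b·c/n = 364·23/502 = 16.6773
Stratum 3 (≥ Bachelor's): n = 356; a·d/n = 16·88/356 = 3.9551; b·c/n = 226·26/356 = 16.5056
OR_MH = (10.7130 + 4.8526 + 3.9551) / (40.7674 + 16.6773 + 16.5056) = 19.5207 / 73.9503 = 0.26397

0.26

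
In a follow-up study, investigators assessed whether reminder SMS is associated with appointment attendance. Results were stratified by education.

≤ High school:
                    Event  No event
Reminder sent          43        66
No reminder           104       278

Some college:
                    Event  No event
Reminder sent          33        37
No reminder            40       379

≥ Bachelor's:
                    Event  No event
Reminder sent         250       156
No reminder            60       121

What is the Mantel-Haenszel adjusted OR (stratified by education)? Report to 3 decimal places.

OR_MH = Σ(aᵢdᵢ/nᵢ) / Σ(bᵢcᵢ/nᵢ), where nᵢ is the stratum total.
Stratum 1 (≤ High school): n = 491; a·d/n = 43·278/491 = 24.3462; b·c/n = 66·104/491 = 13.9796
Stratum 2 (Some college): n = 489; a·d/n = 33·379/489 = 25.5767; b·c/n = 37·40/489 = 3.0266
Stratum 3 (≥ Bachelor's): n = 587; a·d/n = 250·121/587 = 51.5332; b·c/n = 156·60/587 = 15.9455
OR_MH = (24.3462 + 25.5767 + 51.5332) / (13.9796 + 3.0266 + 15.9455) = 101.4561 / 32.9517 = 3.07893

3.079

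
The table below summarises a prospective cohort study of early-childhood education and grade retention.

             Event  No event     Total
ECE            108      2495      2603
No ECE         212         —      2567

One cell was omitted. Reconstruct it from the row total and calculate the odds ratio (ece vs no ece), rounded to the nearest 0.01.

0.48

The missing cell is in the unexposed row: 2567 − 212 = 2355.
So a = 108, b = 2495, c = 212, d = 2355.
OR = (a·d)/(b·c) = (108 × 2355) / (2495 × 212) = 254340 / 528940 = 0.48085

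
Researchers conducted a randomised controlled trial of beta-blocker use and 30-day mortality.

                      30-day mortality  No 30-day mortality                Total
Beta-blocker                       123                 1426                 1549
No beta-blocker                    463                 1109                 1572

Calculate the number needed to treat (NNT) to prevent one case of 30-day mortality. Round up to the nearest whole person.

5

Risk in treated group = 123/1549 = 0.07941; risk in control = 463/1572 = 0.29453.
Absolute risk reduction = 0.29453 − 0.07941 = 0.21512
NNT = 1 / ARR = 1 / 0.21512 = 4.648 → round up → 5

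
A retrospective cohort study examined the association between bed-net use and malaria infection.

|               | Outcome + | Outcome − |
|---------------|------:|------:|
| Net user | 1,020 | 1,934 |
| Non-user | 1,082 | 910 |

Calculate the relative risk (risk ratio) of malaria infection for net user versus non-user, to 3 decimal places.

0.636

Cells: a = 1020, b = 1934, c = 1082, d = 910.
Risk in exposed = 1020/2954 = 0.34529; risk in unexposed = 1082/1992 = 0.54317.
RR = 0.34529 / 0.54317 = 0.63570
The risk is 36% lower among the exposed than among the unexposed.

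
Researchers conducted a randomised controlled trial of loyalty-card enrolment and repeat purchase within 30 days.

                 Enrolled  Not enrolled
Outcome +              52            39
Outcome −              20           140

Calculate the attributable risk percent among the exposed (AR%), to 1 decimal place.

Reading the table with exposure as columns: a = 52 (Enrolled, case), b = 20 (Enrolled, non-case), c = 39 (Not enrolled, case), d = 140.
Risk in exposed = 52/72 = 0.72222; risk in unexposed = 39/179 = 0.21788.
RR = 0.72222/0.21788 = 3.31481
AR% = (RR − 1)/RR × 100 = (3.31481 − 1)/3.31481 × 100 = 69.8324%

69.8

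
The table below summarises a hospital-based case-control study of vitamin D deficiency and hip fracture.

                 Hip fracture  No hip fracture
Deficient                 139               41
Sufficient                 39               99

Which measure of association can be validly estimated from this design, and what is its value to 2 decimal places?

Cells: a = 139, b = 41, c = 39, d = 99.
This is a hospital-based case-control study: participants were sampled on outcome status, so risks in the source population cannot be estimated directly — relative risk is not valid here. The odds ratio is the appropriate measure.
OR = (a·d)/(b·c) = (139 × 99) / (41 × 39) = 13761 / 1599 = 8.60600

8.61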